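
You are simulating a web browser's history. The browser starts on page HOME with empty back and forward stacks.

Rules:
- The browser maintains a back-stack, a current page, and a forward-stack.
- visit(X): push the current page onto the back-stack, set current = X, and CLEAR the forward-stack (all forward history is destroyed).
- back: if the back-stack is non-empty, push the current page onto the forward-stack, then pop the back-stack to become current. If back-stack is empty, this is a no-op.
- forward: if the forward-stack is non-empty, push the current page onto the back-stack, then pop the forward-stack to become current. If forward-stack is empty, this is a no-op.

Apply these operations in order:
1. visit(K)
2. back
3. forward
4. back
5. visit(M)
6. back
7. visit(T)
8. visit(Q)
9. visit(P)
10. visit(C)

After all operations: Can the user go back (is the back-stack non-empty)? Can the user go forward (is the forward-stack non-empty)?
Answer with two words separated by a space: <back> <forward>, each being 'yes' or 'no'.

Answer: yes no

Derivation:
After 1 (visit(K)): cur=K back=1 fwd=0
After 2 (back): cur=HOME back=0 fwd=1
After 3 (forward): cur=K back=1 fwd=0
After 4 (back): cur=HOME back=0 fwd=1
After 5 (visit(M)): cur=M back=1 fwd=0
After 6 (back): cur=HOME back=0 fwd=1
After 7 (visit(T)): cur=T back=1 fwd=0
After 8 (visit(Q)): cur=Q back=2 fwd=0
After 9 (visit(P)): cur=P back=3 fwd=0
After 10 (visit(C)): cur=C back=4 fwd=0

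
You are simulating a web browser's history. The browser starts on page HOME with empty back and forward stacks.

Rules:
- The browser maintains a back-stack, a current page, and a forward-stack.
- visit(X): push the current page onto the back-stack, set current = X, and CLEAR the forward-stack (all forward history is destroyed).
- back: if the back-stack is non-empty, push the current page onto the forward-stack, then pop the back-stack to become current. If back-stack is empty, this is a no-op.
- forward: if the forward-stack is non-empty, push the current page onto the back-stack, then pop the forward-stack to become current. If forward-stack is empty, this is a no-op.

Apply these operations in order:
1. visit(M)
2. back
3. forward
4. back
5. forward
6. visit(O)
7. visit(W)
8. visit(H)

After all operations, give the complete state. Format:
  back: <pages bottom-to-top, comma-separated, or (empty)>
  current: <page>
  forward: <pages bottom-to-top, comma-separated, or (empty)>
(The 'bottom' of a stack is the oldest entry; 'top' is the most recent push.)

Answer: back: HOME,M,O,W
current: H
forward: (empty)

Derivation:
After 1 (visit(M)): cur=M back=1 fwd=0
After 2 (back): cur=HOME back=0 fwd=1
After 3 (forward): cur=M back=1 fwd=0
After 4 (back): cur=HOME back=0 fwd=1
After 5 (forward): cur=M back=1 fwd=0
After 6 (visit(O)): cur=O back=2 fwd=0
After 7 (visit(W)): cur=W back=3 fwd=0
After 8 (visit(H)): cur=H back=4 fwd=0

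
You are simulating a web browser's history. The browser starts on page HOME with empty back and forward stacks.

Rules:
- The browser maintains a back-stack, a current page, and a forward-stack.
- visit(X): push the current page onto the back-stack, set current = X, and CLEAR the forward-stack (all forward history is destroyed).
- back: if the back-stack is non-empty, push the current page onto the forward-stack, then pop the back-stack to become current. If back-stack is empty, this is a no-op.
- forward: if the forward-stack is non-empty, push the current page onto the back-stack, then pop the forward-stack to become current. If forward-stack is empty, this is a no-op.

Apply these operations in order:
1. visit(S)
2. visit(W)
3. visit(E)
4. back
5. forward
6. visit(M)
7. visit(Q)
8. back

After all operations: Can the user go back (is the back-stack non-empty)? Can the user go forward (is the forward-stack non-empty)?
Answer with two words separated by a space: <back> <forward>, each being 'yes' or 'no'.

Answer: yes yes

Derivation:
After 1 (visit(S)): cur=S back=1 fwd=0
After 2 (visit(W)): cur=W back=2 fwd=0
After 3 (visit(E)): cur=E back=3 fwd=0
After 4 (back): cur=W back=2 fwd=1
After 5 (forward): cur=E back=3 fwd=0
After 6 (visit(M)): cur=M back=4 fwd=0
After 7 (visit(Q)): cur=Q back=5 fwd=0
After 8 (back): cur=M back=4 fwd=1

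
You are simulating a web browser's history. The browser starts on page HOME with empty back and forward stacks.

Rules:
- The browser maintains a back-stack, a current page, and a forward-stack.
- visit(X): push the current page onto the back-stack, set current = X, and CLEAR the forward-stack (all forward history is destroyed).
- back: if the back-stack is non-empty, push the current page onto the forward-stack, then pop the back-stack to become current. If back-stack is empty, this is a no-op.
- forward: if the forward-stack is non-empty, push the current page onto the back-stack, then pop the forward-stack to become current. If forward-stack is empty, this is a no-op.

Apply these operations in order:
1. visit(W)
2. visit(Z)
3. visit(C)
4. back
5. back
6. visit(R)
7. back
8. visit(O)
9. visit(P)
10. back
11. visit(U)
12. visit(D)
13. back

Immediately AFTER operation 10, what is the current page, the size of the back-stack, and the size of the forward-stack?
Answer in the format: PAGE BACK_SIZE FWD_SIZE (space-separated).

After 1 (visit(W)): cur=W back=1 fwd=0
After 2 (visit(Z)): cur=Z back=2 fwd=0
After 3 (visit(C)): cur=C back=3 fwd=0
After 4 (back): cur=Z back=2 fwd=1
After 5 (back): cur=W back=1 fwd=2
After 6 (visit(R)): cur=R back=2 fwd=0
After 7 (back): cur=W back=1 fwd=1
After 8 (visit(O)): cur=O back=2 fwd=0
After 9 (visit(P)): cur=P back=3 fwd=0
After 10 (back): cur=O back=2 fwd=1

O 2 1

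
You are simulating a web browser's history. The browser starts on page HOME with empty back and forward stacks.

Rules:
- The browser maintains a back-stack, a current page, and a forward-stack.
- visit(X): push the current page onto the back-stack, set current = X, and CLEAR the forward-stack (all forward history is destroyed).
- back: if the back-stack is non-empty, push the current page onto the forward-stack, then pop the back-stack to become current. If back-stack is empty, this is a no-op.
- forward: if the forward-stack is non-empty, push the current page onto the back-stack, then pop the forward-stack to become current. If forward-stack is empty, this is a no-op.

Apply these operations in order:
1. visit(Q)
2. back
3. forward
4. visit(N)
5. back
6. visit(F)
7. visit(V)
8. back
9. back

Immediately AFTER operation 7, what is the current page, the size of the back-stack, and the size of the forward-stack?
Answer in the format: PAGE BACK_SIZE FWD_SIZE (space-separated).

After 1 (visit(Q)): cur=Q back=1 fwd=0
After 2 (back): cur=HOME back=0 fwd=1
After 3 (forward): cur=Q back=1 fwd=0
After 4 (visit(N)): cur=N back=2 fwd=0
After 5 (back): cur=Q back=1 fwd=1
After 6 (visit(F)): cur=F back=2 fwd=0
After 7 (visit(V)): cur=V back=3 fwd=0

V 3 0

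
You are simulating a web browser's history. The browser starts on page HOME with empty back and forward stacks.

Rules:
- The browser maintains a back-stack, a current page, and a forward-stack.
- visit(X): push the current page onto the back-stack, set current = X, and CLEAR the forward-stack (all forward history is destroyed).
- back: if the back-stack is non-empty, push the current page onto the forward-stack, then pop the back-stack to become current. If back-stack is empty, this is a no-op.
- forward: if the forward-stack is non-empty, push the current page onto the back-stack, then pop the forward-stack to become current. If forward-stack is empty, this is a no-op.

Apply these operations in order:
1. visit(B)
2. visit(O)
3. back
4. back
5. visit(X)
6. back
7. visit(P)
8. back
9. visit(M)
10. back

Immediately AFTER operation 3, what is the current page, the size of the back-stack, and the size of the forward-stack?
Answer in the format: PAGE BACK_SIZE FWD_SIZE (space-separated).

After 1 (visit(B)): cur=B back=1 fwd=0
After 2 (visit(O)): cur=O back=2 fwd=0
After 3 (back): cur=B back=1 fwd=1

B 1 1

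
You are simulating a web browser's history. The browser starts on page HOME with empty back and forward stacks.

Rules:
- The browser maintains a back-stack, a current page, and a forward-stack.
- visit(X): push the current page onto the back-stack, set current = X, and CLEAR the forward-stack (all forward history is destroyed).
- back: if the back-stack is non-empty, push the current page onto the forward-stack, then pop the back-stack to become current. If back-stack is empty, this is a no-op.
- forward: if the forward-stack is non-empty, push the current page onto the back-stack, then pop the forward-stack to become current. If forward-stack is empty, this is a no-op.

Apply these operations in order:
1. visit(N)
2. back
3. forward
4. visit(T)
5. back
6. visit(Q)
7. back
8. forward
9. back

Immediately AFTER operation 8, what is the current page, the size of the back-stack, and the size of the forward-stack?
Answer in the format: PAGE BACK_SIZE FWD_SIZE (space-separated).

After 1 (visit(N)): cur=N back=1 fwd=0
After 2 (back): cur=HOME back=0 fwd=1
After 3 (forward): cur=N back=1 fwd=0
After 4 (visit(T)): cur=T back=2 fwd=0
After 5 (back): cur=N back=1 fwd=1
After 6 (visit(Q)): cur=Q back=2 fwd=0
After 7 (back): cur=N back=1 fwd=1
After 8 (forward): cur=Q back=2 fwd=0

Q 2 0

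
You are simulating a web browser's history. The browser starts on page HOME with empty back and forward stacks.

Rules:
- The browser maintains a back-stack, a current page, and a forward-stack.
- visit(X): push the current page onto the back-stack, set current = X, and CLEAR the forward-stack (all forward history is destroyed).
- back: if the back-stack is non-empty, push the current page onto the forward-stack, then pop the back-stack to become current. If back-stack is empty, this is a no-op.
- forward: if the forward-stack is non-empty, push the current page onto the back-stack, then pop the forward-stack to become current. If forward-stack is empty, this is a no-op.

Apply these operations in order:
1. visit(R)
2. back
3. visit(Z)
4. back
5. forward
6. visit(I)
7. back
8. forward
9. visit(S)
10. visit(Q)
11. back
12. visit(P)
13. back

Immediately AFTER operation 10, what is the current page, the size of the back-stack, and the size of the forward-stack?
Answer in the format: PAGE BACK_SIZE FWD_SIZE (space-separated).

After 1 (visit(R)): cur=R back=1 fwd=0
After 2 (back): cur=HOME back=0 fwd=1
After 3 (visit(Z)): cur=Z back=1 fwd=0
After 4 (back): cur=HOME back=0 fwd=1
After 5 (forward): cur=Z back=1 fwd=0
After 6 (visit(I)): cur=I back=2 fwd=0
After 7 (back): cur=Z back=1 fwd=1
After 8 (forward): cur=I back=2 fwd=0
After 9 (visit(S)): cur=S back=3 fwd=0
After 10 (visit(Q)): cur=Q back=4 fwd=0

Q 4 0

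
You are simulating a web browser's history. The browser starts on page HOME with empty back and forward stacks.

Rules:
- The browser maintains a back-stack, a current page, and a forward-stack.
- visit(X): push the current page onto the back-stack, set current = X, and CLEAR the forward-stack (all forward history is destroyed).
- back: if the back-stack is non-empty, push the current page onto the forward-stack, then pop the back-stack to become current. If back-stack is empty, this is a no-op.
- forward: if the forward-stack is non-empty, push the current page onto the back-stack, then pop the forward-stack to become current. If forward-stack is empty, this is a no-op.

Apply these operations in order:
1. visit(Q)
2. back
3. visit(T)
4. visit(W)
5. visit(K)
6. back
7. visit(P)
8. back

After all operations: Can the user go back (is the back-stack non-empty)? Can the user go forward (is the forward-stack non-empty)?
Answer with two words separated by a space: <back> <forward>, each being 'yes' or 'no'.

Answer: yes yes

Derivation:
After 1 (visit(Q)): cur=Q back=1 fwd=0
After 2 (back): cur=HOME back=0 fwd=1
After 3 (visit(T)): cur=T back=1 fwd=0
After 4 (visit(W)): cur=W back=2 fwd=0
After 5 (visit(K)): cur=K back=3 fwd=0
After 6 (back): cur=W back=2 fwd=1
After 7 (visit(P)): cur=P back=3 fwd=0
After 8 (back): cur=W back=2 fwd=1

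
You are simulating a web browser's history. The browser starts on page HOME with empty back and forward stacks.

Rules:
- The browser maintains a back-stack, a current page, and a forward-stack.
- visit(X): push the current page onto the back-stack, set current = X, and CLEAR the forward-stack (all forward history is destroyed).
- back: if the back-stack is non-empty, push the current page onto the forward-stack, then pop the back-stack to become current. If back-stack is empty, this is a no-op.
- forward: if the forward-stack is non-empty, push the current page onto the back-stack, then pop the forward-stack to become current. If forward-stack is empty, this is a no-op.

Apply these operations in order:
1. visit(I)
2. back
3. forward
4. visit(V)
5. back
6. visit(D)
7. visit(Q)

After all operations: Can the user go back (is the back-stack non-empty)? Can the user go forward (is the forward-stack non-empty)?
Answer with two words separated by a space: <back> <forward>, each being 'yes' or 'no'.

After 1 (visit(I)): cur=I back=1 fwd=0
After 2 (back): cur=HOME back=0 fwd=1
After 3 (forward): cur=I back=1 fwd=0
After 4 (visit(V)): cur=V back=2 fwd=0
After 5 (back): cur=I back=1 fwd=1
After 6 (visit(D)): cur=D back=2 fwd=0
After 7 (visit(Q)): cur=Q back=3 fwd=0

Answer: yes no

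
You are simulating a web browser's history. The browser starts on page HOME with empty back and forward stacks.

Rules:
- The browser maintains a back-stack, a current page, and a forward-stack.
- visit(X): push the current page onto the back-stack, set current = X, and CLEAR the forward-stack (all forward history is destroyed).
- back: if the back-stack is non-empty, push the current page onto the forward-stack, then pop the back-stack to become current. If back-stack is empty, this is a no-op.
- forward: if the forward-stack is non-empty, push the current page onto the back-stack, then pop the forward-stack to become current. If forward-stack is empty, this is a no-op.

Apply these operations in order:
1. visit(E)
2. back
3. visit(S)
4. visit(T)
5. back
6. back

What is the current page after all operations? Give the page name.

After 1 (visit(E)): cur=E back=1 fwd=0
After 2 (back): cur=HOME back=0 fwd=1
After 3 (visit(S)): cur=S back=1 fwd=0
After 4 (visit(T)): cur=T back=2 fwd=0
After 5 (back): cur=S back=1 fwd=1
After 6 (back): cur=HOME back=0 fwd=2

Answer: HOME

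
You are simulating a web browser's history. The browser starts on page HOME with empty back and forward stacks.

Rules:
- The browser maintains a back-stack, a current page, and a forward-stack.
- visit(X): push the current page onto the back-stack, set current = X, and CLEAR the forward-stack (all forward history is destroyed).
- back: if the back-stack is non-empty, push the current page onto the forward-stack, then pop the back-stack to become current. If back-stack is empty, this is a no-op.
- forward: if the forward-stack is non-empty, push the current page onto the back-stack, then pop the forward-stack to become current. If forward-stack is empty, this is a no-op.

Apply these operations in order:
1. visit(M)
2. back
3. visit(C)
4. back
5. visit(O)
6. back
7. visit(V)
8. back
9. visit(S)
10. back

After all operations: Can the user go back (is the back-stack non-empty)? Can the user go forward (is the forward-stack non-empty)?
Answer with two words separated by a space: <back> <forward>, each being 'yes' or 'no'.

After 1 (visit(M)): cur=M back=1 fwd=0
After 2 (back): cur=HOME back=0 fwd=1
After 3 (visit(C)): cur=C back=1 fwd=0
After 4 (back): cur=HOME back=0 fwd=1
After 5 (visit(O)): cur=O back=1 fwd=0
After 6 (back): cur=HOME back=0 fwd=1
After 7 (visit(V)): cur=V back=1 fwd=0
After 8 (back): cur=HOME back=0 fwd=1
After 9 (visit(S)): cur=S back=1 fwd=0
After 10 (back): cur=HOME back=0 fwd=1

Answer: no yes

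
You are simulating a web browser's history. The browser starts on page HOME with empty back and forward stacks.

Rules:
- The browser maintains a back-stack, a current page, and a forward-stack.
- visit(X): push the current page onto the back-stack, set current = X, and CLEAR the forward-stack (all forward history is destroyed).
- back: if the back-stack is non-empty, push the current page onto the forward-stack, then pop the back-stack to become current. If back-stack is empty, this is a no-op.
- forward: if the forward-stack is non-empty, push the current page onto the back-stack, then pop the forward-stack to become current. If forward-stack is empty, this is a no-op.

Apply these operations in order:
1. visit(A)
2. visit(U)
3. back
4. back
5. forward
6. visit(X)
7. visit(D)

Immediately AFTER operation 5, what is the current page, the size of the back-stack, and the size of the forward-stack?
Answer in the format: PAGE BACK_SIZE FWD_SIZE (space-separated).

After 1 (visit(A)): cur=A back=1 fwd=0
After 2 (visit(U)): cur=U back=2 fwd=0
After 3 (back): cur=A back=1 fwd=1
After 4 (back): cur=HOME back=0 fwd=2
After 5 (forward): cur=A back=1 fwd=1

A 1 1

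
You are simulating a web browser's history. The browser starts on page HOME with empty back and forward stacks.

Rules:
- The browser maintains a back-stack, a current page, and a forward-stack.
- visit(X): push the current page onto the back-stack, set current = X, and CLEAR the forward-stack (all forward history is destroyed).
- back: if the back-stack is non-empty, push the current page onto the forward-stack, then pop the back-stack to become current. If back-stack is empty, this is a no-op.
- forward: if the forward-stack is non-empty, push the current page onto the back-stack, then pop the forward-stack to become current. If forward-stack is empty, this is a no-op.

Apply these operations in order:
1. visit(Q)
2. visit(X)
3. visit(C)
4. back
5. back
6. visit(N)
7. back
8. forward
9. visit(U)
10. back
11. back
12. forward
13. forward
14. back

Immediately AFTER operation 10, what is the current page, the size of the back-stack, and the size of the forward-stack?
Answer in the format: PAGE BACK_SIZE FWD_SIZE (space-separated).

After 1 (visit(Q)): cur=Q back=1 fwd=0
After 2 (visit(X)): cur=X back=2 fwd=0
After 3 (visit(C)): cur=C back=3 fwd=0
After 4 (back): cur=X back=2 fwd=1
After 5 (back): cur=Q back=1 fwd=2
After 6 (visit(N)): cur=N back=2 fwd=0
After 7 (back): cur=Q back=1 fwd=1
After 8 (forward): cur=N back=2 fwd=0
After 9 (visit(U)): cur=U back=3 fwd=0
After 10 (back): cur=N back=2 fwd=1

N 2 1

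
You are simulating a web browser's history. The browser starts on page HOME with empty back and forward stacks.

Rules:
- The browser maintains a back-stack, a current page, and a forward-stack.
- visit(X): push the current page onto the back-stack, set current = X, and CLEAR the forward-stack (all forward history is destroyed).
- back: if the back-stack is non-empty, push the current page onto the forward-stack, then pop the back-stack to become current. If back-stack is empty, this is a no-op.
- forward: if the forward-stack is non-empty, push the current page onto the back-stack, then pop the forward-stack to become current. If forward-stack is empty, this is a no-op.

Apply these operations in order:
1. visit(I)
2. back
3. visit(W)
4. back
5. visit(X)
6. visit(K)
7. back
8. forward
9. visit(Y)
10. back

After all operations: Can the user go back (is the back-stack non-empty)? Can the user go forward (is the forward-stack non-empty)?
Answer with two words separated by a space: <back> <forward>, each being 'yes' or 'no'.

After 1 (visit(I)): cur=I back=1 fwd=0
After 2 (back): cur=HOME back=0 fwd=1
After 3 (visit(W)): cur=W back=1 fwd=0
After 4 (back): cur=HOME back=0 fwd=1
After 5 (visit(X)): cur=X back=1 fwd=0
After 6 (visit(K)): cur=K back=2 fwd=0
After 7 (back): cur=X back=1 fwd=1
After 8 (forward): cur=K back=2 fwd=0
After 9 (visit(Y)): cur=Y back=3 fwd=0
After 10 (back): cur=K back=2 fwd=1

Answer: yes yes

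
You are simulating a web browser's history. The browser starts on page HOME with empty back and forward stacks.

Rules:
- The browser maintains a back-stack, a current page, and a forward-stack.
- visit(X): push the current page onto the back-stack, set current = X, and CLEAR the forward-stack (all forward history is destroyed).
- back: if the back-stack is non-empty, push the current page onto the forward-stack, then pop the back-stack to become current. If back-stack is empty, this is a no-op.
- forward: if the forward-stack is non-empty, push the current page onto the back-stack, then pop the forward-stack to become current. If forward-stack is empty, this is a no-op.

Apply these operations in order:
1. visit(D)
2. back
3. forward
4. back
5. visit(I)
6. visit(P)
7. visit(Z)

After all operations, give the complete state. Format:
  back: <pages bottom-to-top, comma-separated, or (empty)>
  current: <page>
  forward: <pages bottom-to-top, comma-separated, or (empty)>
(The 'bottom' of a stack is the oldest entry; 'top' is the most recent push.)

After 1 (visit(D)): cur=D back=1 fwd=0
After 2 (back): cur=HOME back=0 fwd=1
After 3 (forward): cur=D back=1 fwd=0
After 4 (back): cur=HOME back=0 fwd=1
After 5 (visit(I)): cur=I back=1 fwd=0
After 6 (visit(P)): cur=P back=2 fwd=0
After 7 (visit(Z)): cur=Z back=3 fwd=0

Answer: back: HOME,I,P
current: Z
forward: (empty)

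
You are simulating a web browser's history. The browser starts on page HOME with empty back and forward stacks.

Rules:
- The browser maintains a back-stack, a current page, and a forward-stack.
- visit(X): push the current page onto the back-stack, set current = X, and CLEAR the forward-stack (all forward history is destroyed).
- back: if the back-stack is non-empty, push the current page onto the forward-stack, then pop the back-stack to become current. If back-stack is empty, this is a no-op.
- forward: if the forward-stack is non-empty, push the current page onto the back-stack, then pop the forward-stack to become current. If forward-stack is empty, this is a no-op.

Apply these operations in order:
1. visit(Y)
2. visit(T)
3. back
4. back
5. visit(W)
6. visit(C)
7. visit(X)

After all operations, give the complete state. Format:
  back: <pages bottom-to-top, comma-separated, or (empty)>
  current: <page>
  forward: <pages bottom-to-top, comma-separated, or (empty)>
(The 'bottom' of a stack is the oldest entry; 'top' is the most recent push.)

After 1 (visit(Y)): cur=Y back=1 fwd=0
After 2 (visit(T)): cur=T back=2 fwd=0
After 3 (back): cur=Y back=1 fwd=1
After 4 (back): cur=HOME back=0 fwd=2
After 5 (visit(W)): cur=W back=1 fwd=0
After 6 (visit(C)): cur=C back=2 fwd=0
After 7 (visit(X)): cur=X back=3 fwd=0

Answer: back: HOME,W,C
current: X
forward: (empty)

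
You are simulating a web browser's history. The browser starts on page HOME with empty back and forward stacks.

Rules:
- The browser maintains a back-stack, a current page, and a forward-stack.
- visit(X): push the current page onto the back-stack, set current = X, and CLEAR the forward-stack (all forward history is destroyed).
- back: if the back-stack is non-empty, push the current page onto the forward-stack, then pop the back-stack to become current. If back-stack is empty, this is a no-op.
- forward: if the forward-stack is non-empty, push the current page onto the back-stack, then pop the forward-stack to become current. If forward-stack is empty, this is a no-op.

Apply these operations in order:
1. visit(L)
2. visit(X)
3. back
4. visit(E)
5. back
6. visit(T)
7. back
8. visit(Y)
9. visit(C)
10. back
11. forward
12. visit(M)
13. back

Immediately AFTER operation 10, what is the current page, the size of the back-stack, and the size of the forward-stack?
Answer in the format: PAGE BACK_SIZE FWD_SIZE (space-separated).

After 1 (visit(L)): cur=L back=1 fwd=0
After 2 (visit(X)): cur=X back=2 fwd=0
After 3 (back): cur=L back=1 fwd=1
After 4 (visit(E)): cur=E back=2 fwd=0
After 5 (back): cur=L back=1 fwd=1
After 6 (visit(T)): cur=T back=2 fwd=0
After 7 (back): cur=L back=1 fwd=1
After 8 (visit(Y)): cur=Y back=2 fwd=0
After 9 (visit(C)): cur=C back=3 fwd=0
After 10 (back): cur=Y back=2 fwd=1

Y 2 1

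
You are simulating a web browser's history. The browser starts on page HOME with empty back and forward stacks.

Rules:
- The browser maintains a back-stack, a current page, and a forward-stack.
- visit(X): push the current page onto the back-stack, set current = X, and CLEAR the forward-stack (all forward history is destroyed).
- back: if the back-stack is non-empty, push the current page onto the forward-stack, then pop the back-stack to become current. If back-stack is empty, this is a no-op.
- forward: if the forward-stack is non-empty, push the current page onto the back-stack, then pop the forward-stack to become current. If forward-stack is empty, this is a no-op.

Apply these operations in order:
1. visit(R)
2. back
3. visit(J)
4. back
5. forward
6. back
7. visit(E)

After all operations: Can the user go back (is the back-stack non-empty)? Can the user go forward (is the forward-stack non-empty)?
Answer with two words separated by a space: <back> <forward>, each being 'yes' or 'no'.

After 1 (visit(R)): cur=R back=1 fwd=0
After 2 (back): cur=HOME back=0 fwd=1
After 3 (visit(J)): cur=J back=1 fwd=0
After 4 (back): cur=HOME back=0 fwd=1
After 5 (forward): cur=J back=1 fwd=0
After 6 (back): cur=HOME back=0 fwd=1
After 7 (visit(E)): cur=E back=1 fwd=0

Answer: yes no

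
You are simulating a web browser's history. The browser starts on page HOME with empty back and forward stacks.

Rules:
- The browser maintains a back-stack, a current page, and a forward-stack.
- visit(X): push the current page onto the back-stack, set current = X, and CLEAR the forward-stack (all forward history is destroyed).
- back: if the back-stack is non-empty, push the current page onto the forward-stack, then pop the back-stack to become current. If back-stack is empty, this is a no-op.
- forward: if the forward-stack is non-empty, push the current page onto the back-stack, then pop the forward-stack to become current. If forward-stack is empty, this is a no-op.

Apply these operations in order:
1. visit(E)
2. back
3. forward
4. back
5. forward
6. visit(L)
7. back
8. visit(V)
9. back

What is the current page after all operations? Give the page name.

After 1 (visit(E)): cur=E back=1 fwd=0
After 2 (back): cur=HOME back=0 fwd=1
After 3 (forward): cur=E back=1 fwd=0
After 4 (back): cur=HOME back=0 fwd=1
After 5 (forward): cur=E back=1 fwd=0
After 6 (visit(L)): cur=L back=2 fwd=0
After 7 (back): cur=E back=1 fwd=1
After 8 (visit(V)): cur=V back=2 fwd=0
After 9 (back): cur=E back=1 fwd=1

Answer: E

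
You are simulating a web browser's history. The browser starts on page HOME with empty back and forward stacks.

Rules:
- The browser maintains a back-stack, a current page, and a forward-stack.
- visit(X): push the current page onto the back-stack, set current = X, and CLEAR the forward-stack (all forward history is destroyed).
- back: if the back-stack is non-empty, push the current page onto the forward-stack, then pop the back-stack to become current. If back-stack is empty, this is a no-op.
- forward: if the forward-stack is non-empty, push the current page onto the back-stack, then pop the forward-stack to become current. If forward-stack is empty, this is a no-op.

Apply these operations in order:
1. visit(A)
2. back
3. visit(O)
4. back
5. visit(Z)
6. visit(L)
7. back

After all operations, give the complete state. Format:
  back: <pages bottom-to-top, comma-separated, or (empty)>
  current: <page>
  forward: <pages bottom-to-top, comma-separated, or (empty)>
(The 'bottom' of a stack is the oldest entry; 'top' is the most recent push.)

After 1 (visit(A)): cur=A back=1 fwd=0
After 2 (back): cur=HOME back=0 fwd=1
After 3 (visit(O)): cur=O back=1 fwd=0
After 4 (back): cur=HOME back=0 fwd=1
After 5 (visit(Z)): cur=Z back=1 fwd=0
After 6 (visit(L)): cur=L back=2 fwd=0
After 7 (back): cur=Z back=1 fwd=1

Answer: back: HOME
current: Z
forward: L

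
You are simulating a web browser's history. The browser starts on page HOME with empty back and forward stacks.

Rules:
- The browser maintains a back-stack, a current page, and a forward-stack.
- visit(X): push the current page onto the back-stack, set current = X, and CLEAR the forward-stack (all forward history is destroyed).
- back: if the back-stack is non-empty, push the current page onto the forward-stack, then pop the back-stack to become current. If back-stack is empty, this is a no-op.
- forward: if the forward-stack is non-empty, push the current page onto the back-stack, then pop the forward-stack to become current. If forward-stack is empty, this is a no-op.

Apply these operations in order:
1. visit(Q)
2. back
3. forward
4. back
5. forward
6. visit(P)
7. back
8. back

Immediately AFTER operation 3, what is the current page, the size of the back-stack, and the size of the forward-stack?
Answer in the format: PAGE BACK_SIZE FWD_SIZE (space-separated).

After 1 (visit(Q)): cur=Q back=1 fwd=0
After 2 (back): cur=HOME back=0 fwd=1
After 3 (forward): cur=Q back=1 fwd=0

Q 1 0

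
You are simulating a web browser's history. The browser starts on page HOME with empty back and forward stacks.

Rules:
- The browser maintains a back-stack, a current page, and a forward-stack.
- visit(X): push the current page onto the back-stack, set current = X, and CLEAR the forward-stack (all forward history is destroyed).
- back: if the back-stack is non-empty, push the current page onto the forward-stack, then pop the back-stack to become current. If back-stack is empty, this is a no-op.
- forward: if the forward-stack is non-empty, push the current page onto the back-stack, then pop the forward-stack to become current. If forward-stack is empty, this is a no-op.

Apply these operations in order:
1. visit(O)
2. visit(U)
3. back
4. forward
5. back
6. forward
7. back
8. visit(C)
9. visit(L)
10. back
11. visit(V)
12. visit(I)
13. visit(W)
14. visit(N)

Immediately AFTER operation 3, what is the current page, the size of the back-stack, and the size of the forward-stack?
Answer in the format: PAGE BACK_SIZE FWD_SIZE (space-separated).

After 1 (visit(O)): cur=O back=1 fwd=0
After 2 (visit(U)): cur=U back=2 fwd=0
After 3 (back): cur=O back=1 fwd=1

O 1 1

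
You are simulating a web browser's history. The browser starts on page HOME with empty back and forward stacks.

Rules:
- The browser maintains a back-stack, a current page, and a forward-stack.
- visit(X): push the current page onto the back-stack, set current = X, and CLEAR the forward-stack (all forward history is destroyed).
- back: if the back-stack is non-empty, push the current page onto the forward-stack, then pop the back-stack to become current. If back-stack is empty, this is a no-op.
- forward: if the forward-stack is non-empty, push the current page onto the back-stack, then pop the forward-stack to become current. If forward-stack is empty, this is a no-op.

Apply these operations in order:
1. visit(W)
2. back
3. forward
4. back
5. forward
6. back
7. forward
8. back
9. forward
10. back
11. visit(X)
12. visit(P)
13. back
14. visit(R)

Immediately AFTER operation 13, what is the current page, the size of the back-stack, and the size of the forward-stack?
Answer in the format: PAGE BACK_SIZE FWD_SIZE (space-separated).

After 1 (visit(W)): cur=W back=1 fwd=0
After 2 (back): cur=HOME back=0 fwd=1
After 3 (forward): cur=W back=1 fwd=0
After 4 (back): cur=HOME back=0 fwd=1
After 5 (forward): cur=W back=1 fwd=0
After 6 (back): cur=HOME back=0 fwd=1
After 7 (forward): cur=W back=1 fwd=0
After 8 (back): cur=HOME back=0 fwd=1
After 9 (forward): cur=W back=1 fwd=0
After 10 (back): cur=HOME back=0 fwd=1
After 11 (visit(X)): cur=X back=1 fwd=0
After 12 (visit(P)): cur=P back=2 fwd=0
After 13 (back): cur=X back=1 fwd=1

X 1 1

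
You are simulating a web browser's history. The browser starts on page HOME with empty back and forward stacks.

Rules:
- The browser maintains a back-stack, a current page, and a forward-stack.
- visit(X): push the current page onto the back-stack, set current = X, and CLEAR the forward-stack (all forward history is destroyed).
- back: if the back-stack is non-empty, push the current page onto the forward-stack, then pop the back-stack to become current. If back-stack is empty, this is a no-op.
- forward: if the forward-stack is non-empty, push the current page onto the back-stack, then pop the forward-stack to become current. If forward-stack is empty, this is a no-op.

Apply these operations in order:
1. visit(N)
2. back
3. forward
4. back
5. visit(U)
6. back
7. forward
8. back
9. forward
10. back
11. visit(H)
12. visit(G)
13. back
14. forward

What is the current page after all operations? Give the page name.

After 1 (visit(N)): cur=N back=1 fwd=0
After 2 (back): cur=HOME back=0 fwd=1
After 3 (forward): cur=N back=1 fwd=0
After 4 (back): cur=HOME back=0 fwd=1
After 5 (visit(U)): cur=U back=1 fwd=0
After 6 (back): cur=HOME back=0 fwd=1
After 7 (forward): cur=U back=1 fwd=0
After 8 (back): cur=HOME back=0 fwd=1
After 9 (forward): cur=U back=1 fwd=0
After 10 (back): cur=HOME back=0 fwd=1
After 11 (visit(H)): cur=H back=1 fwd=0
After 12 (visit(G)): cur=G back=2 fwd=0
After 13 (back): cur=H back=1 fwd=1
After 14 (forward): cur=G back=2 fwd=0

Answer: G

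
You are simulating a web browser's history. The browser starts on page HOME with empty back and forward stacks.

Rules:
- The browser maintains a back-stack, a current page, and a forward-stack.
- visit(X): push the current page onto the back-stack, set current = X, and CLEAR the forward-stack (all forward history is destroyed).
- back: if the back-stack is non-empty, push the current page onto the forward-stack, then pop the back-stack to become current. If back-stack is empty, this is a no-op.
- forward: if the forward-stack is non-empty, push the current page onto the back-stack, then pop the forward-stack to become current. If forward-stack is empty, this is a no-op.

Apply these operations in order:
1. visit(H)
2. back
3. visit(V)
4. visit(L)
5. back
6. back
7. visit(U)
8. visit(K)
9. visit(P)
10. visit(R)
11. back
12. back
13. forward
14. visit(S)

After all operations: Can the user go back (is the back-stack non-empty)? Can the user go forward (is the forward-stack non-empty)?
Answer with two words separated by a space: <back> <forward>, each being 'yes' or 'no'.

After 1 (visit(H)): cur=H back=1 fwd=0
After 2 (back): cur=HOME back=0 fwd=1
After 3 (visit(V)): cur=V back=1 fwd=0
After 4 (visit(L)): cur=L back=2 fwd=0
After 5 (back): cur=V back=1 fwd=1
After 6 (back): cur=HOME back=0 fwd=2
After 7 (visit(U)): cur=U back=1 fwd=0
After 8 (visit(K)): cur=K back=2 fwd=0
After 9 (visit(P)): cur=P back=3 fwd=0
After 10 (visit(R)): cur=R back=4 fwd=0
After 11 (back): cur=P back=3 fwd=1
After 12 (back): cur=K back=2 fwd=2
After 13 (forward): cur=P back=3 fwd=1
After 14 (visit(S)): cur=S back=4 fwd=0

Answer: yes no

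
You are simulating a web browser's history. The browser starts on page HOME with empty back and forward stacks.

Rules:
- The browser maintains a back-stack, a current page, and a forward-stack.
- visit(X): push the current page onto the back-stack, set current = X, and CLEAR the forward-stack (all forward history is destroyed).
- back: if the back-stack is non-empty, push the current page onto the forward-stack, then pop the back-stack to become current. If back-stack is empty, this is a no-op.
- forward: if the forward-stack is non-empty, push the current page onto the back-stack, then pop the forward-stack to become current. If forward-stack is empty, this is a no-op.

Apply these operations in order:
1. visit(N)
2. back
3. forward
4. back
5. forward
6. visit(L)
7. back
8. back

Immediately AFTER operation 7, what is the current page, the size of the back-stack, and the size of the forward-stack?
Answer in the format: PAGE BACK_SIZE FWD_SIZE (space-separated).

After 1 (visit(N)): cur=N back=1 fwd=0
After 2 (back): cur=HOME back=0 fwd=1
After 3 (forward): cur=N back=1 fwd=0
After 4 (back): cur=HOME back=0 fwd=1
After 5 (forward): cur=N back=1 fwd=0
After 6 (visit(L)): cur=L back=2 fwd=0
After 7 (back): cur=N back=1 fwd=1

N 1 1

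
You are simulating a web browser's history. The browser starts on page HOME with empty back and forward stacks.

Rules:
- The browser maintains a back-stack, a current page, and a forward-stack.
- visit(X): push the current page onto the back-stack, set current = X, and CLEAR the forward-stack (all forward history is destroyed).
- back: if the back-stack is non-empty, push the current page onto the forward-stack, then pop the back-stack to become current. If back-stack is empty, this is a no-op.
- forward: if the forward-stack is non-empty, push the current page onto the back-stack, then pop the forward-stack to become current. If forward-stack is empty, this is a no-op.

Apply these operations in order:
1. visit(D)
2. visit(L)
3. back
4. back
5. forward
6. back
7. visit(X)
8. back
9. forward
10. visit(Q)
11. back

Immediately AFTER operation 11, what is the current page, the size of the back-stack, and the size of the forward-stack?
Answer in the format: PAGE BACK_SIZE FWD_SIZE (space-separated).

After 1 (visit(D)): cur=D back=1 fwd=0
After 2 (visit(L)): cur=L back=2 fwd=0
After 3 (back): cur=D back=1 fwd=1
After 4 (back): cur=HOME back=0 fwd=2
After 5 (forward): cur=D back=1 fwd=1
After 6 (back): cur=HOME back=0 fwd=2
After 7 (visit(X)): cur=X back=1 fwd=0
After 8 (back): cur=HOME back=0 fwd=1
After 9 (forward): cur=X back=1 fwd=0
After 10 (visit(Q)): cur=Q back=2 fwd=0
After 11 (back): cur=X back=1 fwd=1

X 1 1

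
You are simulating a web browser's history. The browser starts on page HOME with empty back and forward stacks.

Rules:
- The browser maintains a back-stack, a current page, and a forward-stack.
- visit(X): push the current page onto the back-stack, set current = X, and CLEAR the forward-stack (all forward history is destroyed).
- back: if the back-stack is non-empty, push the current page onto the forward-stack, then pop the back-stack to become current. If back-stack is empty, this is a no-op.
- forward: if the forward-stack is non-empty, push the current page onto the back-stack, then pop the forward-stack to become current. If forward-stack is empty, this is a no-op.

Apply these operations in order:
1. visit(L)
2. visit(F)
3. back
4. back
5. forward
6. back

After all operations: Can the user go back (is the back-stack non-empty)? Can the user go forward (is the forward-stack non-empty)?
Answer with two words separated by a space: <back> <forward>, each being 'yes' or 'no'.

After 1 (visit(L)): cur=L back=1 fwd=0
After 2 (visit(F)): cur=F back=2 fwd=0
After 3 (back): cur=L back=1 fwd=1
After 4 (back): cur=HOME back=0 fwd=2
After 5 (forward): cur=L back=1 fwd=1
After 6 (back): cur=HOME back=0 fwd=2

Answer: no yes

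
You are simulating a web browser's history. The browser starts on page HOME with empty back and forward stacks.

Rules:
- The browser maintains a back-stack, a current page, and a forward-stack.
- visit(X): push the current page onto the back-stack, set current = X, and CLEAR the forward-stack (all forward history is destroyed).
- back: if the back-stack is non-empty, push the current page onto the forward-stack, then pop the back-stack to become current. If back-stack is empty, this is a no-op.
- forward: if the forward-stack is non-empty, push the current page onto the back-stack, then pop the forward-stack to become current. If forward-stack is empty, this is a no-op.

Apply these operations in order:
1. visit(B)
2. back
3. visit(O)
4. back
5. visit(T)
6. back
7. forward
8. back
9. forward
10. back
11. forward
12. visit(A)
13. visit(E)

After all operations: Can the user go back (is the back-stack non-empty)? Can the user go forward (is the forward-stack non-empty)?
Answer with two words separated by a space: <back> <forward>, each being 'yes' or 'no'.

Answer: yes no

Derivation:
After 1 (visit(B)): cur=B back=1 fwd=0
After 2 (back): cur=HOME back=0 fwd=1
After 3 (visit(O)): cur=O back=1 fwd=0
After 4 (back): cur=HOME back=0 fwd=1
After 5 (visit(T)): cur=T back=1 fwd=0
After 6 (back): cur=HOME back=0 fwd=1
After 7 (forward): cur=T back=1 fwd=0
After 8 (back): cur=HOME back=0 fwd=1
After 9 (forward): cur=T back=1 fwd=0
After 10 (back): cur=HOME back=0 fwd=1
After 11 (forward): cur=T back=1 fwd=0
After 12 (visit(A)): cur=A back=2 fwd=0
After 13 (visit(E)): cur=E back=3 fwd=0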